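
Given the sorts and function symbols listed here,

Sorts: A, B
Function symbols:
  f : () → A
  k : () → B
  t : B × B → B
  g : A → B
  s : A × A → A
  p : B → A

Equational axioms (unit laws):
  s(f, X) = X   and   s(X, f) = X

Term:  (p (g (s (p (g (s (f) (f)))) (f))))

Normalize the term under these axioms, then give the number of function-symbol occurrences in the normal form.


1. (p (g (s (p (g (s (f) (f)))) (f))))  →  (p (g (p (g (s (f) (f))))))
2. (p (g (p (g (s (f) (f))))))  →  (p (g (p (g (f)))))
normal form: (p (g (p (g (f)))))

size = 5


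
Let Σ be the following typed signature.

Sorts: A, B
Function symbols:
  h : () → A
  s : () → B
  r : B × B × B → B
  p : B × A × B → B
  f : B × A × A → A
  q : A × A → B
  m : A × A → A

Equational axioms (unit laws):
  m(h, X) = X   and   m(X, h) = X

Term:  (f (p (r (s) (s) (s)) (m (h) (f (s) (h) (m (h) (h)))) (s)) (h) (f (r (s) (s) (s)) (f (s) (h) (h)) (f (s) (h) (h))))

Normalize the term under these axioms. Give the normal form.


1. (f (p (r (s) (s) (s)) (m (h) (f (s) (h) (m (h) (h)))) (s)) (h) (f (r (s) (s) (s)) (f (s) (h) (h)) (f (s) (h) (h))))  →  (f (p (r (s) (s) (s)) (f (s) (h) (m (h) (h))) (s)) (h) (f (r (s) (s) (s)) (f (s) (h) (h)) (f (s) (h) (h))))
2. (f (p (r (s) (s) (s)) (f (s) (h) (m (h) (h))) (s)) (h) (f (r (s) (s) (s)) (f (s) (h) (h)) (f (s) (h) (h))))  →  (f (p (r (s) (s) (s)) (f (s) (h) (h)) (s)) (h) (f (r (s) (s) (s)) (f (s) (h) (h)) (f (s) (h) (h))))

normal form = (f (p (r (s) (s) (s)) (f (s) (h) (h)) (s)) (h) (f (r (s) (s) (s)) (f (s) (h) (h)) (f (s) (h) (h))))


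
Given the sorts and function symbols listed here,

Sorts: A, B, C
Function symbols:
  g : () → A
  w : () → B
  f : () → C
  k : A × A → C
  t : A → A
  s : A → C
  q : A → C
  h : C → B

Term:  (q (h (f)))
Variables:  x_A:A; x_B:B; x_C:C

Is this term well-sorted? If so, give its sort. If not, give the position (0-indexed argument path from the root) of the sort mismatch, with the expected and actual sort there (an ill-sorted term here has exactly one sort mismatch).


ill-sorted at position [0]: expected A, got B

    (f) : C
  (h (f)) : B
(q (h (f))) : ✗ arg 0 at [0] has sort B, expected A


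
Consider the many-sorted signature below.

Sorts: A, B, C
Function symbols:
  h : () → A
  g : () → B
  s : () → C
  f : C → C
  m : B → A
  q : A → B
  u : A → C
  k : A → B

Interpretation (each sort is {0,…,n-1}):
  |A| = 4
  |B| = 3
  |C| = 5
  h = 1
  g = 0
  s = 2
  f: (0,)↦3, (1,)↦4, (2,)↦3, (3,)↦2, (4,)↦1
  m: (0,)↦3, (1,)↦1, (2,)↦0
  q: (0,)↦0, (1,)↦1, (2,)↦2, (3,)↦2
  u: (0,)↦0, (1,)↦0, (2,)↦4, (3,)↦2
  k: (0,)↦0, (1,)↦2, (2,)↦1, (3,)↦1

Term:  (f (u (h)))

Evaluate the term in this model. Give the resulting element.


  h = 1
  (u (h)) = u(1,) = 0
  (f (u (h))) = f(0,) = 3

value = 3


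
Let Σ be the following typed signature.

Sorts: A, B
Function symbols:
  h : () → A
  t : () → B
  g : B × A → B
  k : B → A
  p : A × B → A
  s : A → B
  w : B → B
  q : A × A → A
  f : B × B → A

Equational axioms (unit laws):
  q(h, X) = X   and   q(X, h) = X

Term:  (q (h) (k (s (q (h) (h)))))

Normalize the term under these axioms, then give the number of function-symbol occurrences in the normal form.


size = 3

1. (q (h) (k (s (q (h) (h)))))  →  (k (s (q (h) (h))))
2. (k (s (q (h) (h))))  →  (k (s (h)))
normal form: (k (s (h)))


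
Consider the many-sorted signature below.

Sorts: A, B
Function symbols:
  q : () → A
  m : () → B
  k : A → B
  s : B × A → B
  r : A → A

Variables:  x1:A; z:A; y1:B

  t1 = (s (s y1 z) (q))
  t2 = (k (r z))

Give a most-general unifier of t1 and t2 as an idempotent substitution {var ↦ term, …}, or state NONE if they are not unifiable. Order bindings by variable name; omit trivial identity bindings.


head clash or occurs-check failure — not unifiable

NONE (not unifiable)


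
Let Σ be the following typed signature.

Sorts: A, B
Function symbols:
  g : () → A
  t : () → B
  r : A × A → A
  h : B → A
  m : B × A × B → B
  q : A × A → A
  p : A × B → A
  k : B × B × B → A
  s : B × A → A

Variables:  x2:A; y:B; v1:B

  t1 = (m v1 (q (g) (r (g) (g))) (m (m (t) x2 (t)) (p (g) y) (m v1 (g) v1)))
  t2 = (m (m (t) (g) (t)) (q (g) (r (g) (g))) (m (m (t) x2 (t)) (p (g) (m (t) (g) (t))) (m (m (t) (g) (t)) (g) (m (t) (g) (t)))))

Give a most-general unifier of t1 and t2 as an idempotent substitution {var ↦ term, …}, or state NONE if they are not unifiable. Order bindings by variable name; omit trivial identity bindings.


{v1 ↦ (m (t) (g) (t)), y ↦ (m (t) (g) (t))}


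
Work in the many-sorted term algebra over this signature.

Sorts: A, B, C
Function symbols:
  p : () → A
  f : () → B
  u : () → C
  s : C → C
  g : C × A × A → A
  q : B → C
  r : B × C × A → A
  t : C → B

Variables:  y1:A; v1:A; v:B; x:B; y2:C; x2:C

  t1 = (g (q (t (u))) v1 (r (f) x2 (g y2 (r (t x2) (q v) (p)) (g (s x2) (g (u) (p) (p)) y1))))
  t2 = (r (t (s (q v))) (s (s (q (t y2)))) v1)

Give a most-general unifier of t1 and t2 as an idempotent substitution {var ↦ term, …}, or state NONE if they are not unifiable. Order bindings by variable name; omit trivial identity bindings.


head clash or occurs-check failure — not unifiable

NONE (not unifiable)


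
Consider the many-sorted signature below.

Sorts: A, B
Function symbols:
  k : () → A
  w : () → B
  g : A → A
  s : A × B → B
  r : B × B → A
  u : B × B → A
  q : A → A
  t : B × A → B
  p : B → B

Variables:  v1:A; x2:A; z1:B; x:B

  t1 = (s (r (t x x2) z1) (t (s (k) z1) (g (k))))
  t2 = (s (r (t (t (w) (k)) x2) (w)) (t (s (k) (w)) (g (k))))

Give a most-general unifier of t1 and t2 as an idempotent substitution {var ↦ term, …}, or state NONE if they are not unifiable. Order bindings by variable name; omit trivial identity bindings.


{x ↦ (t (w) (k)), z1 ↦ (w)}


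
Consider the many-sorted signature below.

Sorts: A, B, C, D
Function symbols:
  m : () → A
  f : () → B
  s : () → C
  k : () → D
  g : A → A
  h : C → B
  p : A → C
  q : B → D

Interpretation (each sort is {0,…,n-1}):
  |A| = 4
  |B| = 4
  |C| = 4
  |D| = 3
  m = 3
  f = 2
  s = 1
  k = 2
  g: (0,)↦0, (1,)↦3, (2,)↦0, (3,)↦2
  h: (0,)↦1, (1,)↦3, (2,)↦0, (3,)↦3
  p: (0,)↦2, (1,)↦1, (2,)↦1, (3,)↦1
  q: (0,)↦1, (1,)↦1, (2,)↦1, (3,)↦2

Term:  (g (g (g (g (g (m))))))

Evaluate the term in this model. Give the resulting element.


  m = 3
  (g (m)) = g(3,) = 2
  (g (g (m))) = g(2,) = 0
  (g (g (g (m)))) = g(0,) = 0
  (g (g (g (g (m))))) = g(0,) = 0
  (g (g (g (g (g (m)))))) = g(0,) = 0

value = 0


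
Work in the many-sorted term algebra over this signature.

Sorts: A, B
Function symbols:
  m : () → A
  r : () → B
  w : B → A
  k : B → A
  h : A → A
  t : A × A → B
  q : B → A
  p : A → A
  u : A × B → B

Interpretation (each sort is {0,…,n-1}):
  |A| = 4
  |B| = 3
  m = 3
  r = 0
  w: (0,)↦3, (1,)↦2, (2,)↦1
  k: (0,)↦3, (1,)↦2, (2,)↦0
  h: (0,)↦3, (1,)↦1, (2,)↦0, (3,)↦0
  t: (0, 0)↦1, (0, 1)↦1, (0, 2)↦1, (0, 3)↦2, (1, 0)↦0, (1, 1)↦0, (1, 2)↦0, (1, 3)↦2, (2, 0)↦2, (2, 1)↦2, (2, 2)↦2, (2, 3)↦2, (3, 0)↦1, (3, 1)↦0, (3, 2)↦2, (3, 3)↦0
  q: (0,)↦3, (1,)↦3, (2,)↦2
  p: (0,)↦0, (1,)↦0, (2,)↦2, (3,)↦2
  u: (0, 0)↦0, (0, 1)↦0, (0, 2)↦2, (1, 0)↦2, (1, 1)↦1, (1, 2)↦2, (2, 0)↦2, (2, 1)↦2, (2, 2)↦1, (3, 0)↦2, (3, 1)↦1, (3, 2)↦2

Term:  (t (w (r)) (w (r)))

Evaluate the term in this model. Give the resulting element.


  r = 0
  (w (r)) = w(0,) = 3
  r = 0
  (w (r)) = w(0,) = 3
  (t (w (r)) (w (r))) = t(3, 3) = 0

value = 0


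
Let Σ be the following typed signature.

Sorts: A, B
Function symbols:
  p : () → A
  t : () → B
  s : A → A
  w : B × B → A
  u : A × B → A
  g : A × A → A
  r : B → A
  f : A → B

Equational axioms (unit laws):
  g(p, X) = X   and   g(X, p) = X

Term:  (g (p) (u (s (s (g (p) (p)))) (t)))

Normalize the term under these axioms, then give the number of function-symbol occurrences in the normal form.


1. (g (p) (u (s (s (g (p) (p)))) (t)))  →  (u (s (s (g (p) (p)))) (t))
2. (u (s (s (g (p) (p)))) (t))  →  (u (s (s (p))) (t))
normal form: (u (s (s (p))) (t))

size = 5


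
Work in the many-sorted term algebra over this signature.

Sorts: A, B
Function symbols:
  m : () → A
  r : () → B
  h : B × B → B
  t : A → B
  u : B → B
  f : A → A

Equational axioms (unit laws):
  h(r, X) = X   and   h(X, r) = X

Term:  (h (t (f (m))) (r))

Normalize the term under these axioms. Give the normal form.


normal form = (t (f (m)))

1. (h (t (f (m))) (r))  →  (t (f (m)))


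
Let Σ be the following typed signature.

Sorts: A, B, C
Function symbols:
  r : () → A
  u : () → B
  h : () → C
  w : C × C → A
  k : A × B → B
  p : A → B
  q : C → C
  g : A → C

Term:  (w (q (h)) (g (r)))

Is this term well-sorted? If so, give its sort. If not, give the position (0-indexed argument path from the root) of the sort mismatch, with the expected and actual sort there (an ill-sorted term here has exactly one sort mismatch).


well-sorted; sort = A

    (h) : C
  (q (h)) : C
    (r) : A
  (g (r)) : C
(w (q (h)) (g (r))) : A


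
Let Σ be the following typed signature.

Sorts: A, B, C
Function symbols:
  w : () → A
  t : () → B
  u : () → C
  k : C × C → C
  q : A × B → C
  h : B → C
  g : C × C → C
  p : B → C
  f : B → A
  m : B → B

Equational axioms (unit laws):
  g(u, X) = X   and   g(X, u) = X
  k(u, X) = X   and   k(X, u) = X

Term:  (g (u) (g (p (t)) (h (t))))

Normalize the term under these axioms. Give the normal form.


1. (g (u) (g (p (t)) (h (t))))  →  (g (p (t)) (h (t)))

normal form = (g (p (t)) (h (t)))


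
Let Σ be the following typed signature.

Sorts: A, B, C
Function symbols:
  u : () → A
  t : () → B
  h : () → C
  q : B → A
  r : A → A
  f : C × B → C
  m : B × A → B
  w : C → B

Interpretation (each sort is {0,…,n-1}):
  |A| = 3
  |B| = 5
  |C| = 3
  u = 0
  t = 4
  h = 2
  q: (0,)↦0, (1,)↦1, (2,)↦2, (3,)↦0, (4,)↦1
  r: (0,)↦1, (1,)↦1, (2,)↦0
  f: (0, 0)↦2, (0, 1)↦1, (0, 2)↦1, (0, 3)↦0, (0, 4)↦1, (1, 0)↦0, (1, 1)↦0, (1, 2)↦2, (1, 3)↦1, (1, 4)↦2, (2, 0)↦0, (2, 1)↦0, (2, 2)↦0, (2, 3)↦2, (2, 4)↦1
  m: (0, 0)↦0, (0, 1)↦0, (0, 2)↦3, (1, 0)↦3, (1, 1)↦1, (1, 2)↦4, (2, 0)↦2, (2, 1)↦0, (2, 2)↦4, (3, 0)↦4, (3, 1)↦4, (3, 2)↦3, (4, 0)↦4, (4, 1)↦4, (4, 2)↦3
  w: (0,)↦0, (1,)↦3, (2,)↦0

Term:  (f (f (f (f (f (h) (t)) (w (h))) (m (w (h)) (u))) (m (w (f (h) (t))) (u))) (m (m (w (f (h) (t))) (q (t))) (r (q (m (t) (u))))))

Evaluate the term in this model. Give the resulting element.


  h = 2
  t = 4
  (f (h) (t)) = f(2, 4) = 1
  h = 2
  (w (h)) = w(2,) = 0
  (f (f (h) (t)) (w (h))) = f(1, 0) = 0
  h = 2
  (w (h)) = w(2,) = 0
  u = 0
  (m (w (h)) (u)) = m(0, 0) = 0
  (f (f (f (h) (t)) (w (h))) (m (w (h)) (u))) = f(0, 0) = 2
  h = 2
  t = 4
  (f (h) (t)) = f(2, 4) = 1
  (w (f (h) (t))) = w(1,) = 3
  u = 0
  (m (w (f (h) (t))) (u)) = m(3, 0) = 4
  (f (f (f (f (h) (t)) (w (h))) (m (w (h)) (u))) (m (w (f (h) (t))) (u))) = f(2, 4) = 1
  h = 2
  t = 4
  (f (h) (t)) = f(2, 4) = 1
  (w (f (h) (t))) = w(1,) = 3
  t = 4
  (q (t)) = q(4,) = 1
  (m (w (f (h) (t))) (q (t))) = m(3, 1) = 4
  t = 4
  u = 0
  (m (t) (u)) = m(4, 0) = 4
  (q (m (t) (u))) = q(4,) = 1
  (r (q (m (t) (u)))) = r(1,) = 1
  (m (m (w (f (h) (t))) (q (t))) (r (q (m (t) (u))))) = m(4, 1) = 4
  (f (f (f (f (f (h) (t)) (w (h))) (m (w (h)) (u))) (m (w (f (h) (t))) (u))) (m (m (w (f (h) (t))) (q (t))) (r (q (m (t) (u)))))) = f(1, 4) = 2

value = 2


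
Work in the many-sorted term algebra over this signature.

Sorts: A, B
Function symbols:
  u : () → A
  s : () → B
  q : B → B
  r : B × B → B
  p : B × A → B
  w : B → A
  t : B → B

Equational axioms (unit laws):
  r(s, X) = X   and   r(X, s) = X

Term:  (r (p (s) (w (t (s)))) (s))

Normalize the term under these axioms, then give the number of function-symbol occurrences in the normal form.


1. (r (p (s) (w (t (s)))) (s))  →  (p (s) (w (t (s))))
normal form: (p (s) (w (t (s))))

size = 5


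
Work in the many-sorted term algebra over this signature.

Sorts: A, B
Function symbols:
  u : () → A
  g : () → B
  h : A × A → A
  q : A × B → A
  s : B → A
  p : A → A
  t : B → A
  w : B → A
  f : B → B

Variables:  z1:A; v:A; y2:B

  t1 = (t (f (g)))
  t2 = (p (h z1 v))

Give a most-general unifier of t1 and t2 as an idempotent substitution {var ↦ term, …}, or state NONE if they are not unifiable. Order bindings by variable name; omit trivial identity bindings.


head clash or occurs-check failure — not unifiable

NONE (not unifiable)


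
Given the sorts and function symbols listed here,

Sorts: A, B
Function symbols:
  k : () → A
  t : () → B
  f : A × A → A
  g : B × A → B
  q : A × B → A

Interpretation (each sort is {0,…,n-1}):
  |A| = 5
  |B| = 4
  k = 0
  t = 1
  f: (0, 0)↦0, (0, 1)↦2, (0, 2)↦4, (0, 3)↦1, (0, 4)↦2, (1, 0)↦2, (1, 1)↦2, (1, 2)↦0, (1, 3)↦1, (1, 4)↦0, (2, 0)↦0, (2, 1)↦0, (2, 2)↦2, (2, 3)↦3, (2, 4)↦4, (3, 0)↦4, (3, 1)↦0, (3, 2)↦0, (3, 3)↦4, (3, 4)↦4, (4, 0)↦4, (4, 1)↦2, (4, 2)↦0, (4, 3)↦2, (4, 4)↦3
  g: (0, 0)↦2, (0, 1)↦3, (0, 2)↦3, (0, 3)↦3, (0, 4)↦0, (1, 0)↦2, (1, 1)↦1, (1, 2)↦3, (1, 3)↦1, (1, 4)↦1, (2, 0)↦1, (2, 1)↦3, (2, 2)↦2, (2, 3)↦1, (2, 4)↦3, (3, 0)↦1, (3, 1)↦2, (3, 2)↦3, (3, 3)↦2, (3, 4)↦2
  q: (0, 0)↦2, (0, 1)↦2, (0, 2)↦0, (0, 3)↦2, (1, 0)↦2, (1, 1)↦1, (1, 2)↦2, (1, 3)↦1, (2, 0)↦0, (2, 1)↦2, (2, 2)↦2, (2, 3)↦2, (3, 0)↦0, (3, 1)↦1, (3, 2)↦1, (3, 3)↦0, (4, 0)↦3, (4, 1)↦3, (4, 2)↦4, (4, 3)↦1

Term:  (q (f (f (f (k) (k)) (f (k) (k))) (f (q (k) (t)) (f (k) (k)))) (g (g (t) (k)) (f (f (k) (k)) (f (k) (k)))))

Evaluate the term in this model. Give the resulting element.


  k = 0
  k = 0
  (f (k) (k)) = f(0, 0) = 0
  k = 0
  k = 0
  (f (k) (k)) = f(0, 0) = 0
  (f (f (k) (k)) (f (k) (k))) = f(0, 0) = 0
  k = 0
  t = 1
  (q (k) (t)) = q(0, 1) = 2
  k = 0
  k = 0
  (f (k) (k)) = f(0, 0) = 0
  (f (q (k) (t)) (f (k) (k))) = f(2, 0) = 0
  (f (f (f (k) (k)) (f (k) (k))) (f (q (k) (t)) (f (k) (k)))) = f(0, 0) = 0
  t = 1
  k = 0
  (g (t) (k)) = g(1, 0) = 2
  k = 0
  k = 0
  (f (k) (k)) = f(0, 0) = 0
  k = 0
  k = 0
  (f (k) (k)) = f(0, 0) = 0
  (f (f (k) (k)) (f (k) (k))) = f(0, 0) = 0
  (g (g (t) (k)) (f (f (k) (k)) (f (k) (k)))) = g(2, 0) = 1
  (q (f (f (f (k) (k)) (f (k) (k))) (f (q (k) (t)) (f (k) (k)))) (g (g (t) (k)) (f (f (k) (k)) (f (k) (k))))) = q(0, 1) = 2

value = 2


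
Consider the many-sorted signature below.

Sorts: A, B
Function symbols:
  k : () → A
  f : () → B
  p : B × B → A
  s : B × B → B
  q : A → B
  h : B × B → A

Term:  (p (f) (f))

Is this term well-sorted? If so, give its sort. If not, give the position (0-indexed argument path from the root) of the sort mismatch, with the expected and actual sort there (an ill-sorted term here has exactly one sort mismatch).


  (f) : B
  (f) : B
(p (f) (f)) : A

well-sorted; sort = A


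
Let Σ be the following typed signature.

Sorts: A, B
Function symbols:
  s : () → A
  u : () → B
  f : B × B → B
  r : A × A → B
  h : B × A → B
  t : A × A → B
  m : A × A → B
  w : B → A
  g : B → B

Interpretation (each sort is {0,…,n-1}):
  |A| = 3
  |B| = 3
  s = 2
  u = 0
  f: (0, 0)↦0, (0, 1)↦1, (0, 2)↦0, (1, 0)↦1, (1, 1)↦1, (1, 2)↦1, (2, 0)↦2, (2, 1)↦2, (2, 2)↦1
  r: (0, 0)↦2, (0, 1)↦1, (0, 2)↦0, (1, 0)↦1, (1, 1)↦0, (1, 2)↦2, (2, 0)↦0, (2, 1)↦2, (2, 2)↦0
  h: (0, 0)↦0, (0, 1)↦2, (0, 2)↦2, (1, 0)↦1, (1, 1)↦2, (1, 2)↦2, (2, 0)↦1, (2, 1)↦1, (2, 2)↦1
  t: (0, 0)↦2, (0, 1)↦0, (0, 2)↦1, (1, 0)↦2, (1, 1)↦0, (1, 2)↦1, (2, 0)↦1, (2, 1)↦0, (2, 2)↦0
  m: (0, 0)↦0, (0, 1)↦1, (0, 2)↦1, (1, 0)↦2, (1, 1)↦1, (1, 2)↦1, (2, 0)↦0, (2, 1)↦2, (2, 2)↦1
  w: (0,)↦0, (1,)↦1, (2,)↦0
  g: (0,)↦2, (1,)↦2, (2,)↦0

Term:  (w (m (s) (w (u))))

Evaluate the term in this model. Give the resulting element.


value = 0

  s = 2
  u = 0
  (w (u)) = w(0,) = 0
  (m (s) (w (u))) = m(2, 0) = 0
  (w (m (s) (w (u)))) = w(0,) = 0


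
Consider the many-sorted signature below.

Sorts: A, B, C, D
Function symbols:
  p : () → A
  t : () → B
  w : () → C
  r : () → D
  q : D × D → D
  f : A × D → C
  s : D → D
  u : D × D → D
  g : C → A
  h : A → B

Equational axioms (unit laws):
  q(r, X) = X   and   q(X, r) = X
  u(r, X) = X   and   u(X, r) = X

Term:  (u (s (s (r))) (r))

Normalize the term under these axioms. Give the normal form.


1. (u (s (s (r))) (r))  →  (s (s (r)))

normal form = (s (s (r)))


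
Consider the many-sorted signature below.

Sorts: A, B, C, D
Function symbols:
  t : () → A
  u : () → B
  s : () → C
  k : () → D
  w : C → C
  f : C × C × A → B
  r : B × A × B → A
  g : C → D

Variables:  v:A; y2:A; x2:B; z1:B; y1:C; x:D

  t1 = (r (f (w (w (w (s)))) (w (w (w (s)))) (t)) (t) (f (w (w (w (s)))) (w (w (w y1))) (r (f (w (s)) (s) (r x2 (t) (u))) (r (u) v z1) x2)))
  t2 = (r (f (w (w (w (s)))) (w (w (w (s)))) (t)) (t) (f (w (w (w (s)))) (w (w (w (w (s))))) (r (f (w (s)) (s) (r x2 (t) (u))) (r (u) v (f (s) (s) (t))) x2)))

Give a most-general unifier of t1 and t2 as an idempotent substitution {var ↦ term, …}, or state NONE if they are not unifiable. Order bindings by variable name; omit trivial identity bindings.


{y1 ↦ (w (s)), z1 ↦ (f (s) (s) (t))}


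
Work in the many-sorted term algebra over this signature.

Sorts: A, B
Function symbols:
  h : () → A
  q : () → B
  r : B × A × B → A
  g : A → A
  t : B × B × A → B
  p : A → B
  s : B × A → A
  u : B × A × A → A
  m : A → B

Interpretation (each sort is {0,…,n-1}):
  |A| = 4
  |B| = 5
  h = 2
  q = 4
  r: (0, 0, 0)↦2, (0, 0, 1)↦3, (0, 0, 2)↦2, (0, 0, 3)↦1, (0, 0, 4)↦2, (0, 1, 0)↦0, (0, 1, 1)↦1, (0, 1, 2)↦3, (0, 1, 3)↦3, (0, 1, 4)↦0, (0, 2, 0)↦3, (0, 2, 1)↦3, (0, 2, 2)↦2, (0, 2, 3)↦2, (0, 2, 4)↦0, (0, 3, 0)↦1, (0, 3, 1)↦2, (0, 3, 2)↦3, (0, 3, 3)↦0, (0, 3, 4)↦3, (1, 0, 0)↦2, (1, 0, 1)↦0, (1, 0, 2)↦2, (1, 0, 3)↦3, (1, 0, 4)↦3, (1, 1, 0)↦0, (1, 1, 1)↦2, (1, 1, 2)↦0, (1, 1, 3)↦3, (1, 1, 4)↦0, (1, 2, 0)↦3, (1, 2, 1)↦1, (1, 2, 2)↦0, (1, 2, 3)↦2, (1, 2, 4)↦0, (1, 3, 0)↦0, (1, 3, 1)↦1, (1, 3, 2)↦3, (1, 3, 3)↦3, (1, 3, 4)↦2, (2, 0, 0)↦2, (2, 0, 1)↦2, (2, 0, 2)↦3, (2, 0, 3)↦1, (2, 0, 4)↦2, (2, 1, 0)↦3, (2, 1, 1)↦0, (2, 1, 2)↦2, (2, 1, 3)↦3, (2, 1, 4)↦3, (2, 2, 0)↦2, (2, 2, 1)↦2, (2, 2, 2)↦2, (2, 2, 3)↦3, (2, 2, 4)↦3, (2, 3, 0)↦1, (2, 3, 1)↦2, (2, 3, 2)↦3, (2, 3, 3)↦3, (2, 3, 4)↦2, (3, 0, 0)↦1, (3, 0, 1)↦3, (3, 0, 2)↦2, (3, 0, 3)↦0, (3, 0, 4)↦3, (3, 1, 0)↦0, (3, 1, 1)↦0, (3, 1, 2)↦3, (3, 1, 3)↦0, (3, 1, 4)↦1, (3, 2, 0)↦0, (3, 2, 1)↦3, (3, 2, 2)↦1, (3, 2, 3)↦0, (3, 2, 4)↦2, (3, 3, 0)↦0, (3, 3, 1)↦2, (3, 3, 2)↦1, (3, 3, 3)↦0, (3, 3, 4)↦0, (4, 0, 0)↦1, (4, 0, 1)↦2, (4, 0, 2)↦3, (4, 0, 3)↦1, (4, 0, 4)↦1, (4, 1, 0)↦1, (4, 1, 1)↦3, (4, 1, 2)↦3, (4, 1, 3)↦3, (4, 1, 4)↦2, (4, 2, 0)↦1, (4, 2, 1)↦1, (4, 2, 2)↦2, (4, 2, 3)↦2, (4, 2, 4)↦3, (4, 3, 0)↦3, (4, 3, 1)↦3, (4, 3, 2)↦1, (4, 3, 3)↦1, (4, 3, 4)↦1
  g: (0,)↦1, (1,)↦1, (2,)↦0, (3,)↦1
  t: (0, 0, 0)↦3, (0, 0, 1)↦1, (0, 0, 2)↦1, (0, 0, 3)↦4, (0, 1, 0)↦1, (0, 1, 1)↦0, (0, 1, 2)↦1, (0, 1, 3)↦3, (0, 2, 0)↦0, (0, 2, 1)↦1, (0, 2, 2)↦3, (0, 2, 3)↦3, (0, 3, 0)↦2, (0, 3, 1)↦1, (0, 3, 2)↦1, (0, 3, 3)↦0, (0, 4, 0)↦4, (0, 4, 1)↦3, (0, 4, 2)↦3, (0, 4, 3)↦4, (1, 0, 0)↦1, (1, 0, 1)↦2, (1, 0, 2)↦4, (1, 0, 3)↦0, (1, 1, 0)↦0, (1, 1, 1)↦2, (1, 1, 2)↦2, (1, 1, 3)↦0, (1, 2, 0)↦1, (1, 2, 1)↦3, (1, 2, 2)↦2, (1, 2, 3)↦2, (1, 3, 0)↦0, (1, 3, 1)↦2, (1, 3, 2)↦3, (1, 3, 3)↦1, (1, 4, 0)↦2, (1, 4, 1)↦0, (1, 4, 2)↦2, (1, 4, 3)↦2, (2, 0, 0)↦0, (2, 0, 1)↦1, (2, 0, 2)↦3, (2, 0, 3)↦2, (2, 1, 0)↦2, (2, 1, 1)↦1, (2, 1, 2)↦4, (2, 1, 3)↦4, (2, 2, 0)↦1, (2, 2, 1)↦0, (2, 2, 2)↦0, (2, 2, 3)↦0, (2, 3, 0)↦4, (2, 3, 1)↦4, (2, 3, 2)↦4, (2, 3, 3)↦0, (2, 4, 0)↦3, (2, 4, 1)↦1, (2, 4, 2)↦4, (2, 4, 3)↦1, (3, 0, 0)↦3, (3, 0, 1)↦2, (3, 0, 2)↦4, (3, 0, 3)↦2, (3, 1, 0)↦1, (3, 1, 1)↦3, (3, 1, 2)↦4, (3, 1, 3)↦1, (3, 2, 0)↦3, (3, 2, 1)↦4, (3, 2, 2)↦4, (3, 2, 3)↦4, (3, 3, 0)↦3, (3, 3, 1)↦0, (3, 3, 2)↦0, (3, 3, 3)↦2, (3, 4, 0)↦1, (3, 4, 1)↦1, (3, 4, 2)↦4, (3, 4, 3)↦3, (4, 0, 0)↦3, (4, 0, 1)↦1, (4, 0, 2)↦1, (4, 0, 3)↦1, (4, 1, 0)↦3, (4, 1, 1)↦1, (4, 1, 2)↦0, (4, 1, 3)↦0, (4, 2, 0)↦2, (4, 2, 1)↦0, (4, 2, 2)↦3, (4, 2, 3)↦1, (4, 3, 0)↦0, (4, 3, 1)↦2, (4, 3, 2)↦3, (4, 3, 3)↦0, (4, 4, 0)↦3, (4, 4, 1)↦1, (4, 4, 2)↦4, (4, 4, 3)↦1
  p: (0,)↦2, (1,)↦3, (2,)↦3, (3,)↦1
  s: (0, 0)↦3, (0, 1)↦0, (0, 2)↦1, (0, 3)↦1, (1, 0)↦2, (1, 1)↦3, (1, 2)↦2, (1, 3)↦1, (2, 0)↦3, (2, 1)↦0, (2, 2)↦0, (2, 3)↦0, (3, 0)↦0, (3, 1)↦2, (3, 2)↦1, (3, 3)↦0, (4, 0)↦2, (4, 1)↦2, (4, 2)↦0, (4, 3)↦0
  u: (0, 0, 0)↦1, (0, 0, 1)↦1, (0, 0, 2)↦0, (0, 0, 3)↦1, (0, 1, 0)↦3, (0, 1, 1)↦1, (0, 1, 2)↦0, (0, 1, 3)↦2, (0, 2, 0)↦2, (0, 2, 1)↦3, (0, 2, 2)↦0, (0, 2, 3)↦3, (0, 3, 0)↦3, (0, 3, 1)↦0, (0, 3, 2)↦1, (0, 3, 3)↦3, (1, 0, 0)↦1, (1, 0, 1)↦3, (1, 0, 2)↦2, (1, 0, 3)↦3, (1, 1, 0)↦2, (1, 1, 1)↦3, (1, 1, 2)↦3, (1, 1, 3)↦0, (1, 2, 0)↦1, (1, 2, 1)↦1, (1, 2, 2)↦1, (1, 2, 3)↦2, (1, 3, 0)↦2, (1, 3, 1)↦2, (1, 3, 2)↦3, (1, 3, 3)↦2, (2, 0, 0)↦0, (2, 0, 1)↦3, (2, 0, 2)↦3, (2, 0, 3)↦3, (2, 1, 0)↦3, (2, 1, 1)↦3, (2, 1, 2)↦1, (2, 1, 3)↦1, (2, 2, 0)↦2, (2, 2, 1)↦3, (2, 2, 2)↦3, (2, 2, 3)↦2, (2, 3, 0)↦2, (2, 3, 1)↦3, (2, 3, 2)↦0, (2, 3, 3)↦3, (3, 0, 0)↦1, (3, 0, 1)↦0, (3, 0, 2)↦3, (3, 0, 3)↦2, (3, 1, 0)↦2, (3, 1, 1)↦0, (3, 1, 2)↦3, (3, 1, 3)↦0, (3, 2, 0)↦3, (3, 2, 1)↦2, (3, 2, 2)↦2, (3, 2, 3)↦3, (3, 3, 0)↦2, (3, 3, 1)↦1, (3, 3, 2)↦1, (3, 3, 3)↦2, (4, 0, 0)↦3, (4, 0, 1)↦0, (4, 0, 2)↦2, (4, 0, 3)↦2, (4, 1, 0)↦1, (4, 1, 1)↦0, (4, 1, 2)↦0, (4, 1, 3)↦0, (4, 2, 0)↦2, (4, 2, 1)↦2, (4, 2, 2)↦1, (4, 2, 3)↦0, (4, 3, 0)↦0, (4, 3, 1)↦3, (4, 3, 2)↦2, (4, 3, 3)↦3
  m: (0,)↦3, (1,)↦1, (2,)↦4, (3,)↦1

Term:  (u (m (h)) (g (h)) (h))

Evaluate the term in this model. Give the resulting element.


  h = 2
  (m (h)) = m(2,) = 4
  h = 2
  (g (h)) = g(2,) = 0
  h = 2
  (u (m (h)) (g (h)) (h)) = u(4, 0, 2) = 2

value = 2


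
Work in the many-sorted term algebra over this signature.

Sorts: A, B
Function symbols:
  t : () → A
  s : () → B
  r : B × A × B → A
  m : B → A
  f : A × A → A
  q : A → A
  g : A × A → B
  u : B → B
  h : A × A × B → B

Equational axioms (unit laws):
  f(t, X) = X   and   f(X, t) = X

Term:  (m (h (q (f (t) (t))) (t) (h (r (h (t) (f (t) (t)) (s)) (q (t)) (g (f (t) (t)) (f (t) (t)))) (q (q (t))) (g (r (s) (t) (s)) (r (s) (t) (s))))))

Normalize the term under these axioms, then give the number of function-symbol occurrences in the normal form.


size = 28

1. (m (h (q (f (t) (t))) (t) (h (r (h (t) (f (t) (t)) (s)) (q (t)) (g (f (t) (t)) (f (t) (t)))) (q (q (t))) (g (r (s) (t) (s)) (r (s) (t) (s))))))  →  (m (h (q (t)) (t) (h (r (h (t) (f (t) (t)) (s)) (q (t)) (g (f (t) (t)) (f (t) (t)))) (q (q (t))) (g (r (s) (t) (s)) (r (s) (t) (s))))))
2. (m (h (q (t)) (t) (h (r (h (t) (f (t) (t)) (s)) (q (t)) (g (f (t) (t)) (f (t) (t)))) (q (q (t))) (g (r (s) (t) (s)) (r (s) (t) (s))))))  →  (m (h (q (t)) (t) (h (r (h (t) (t) (s)) (q (t)) (g (f (t) (t)) (f (t) (t)))) (q (q (t))) (g (r (s) (t) (s)) (r (s) (t) (s))))))
3. (m (h (q (t)) (t) (h (r (h (t) (t) (s)) (q (t)) (g (f (t) (t)) (f (t) (t)))) (q (q (t))) (g (r (s) (t) (s)) (r (s) (t) (s))))))  →  (m (h (q (t)) (t) (h (r (h (t) (t) (s)) (q (t)) (g (t) (f (t) (t)))) (q (q (t))) (g (r (s) (t) (s)) (r (s) (t) (s))))))
4. (m (h (q (t)) (t) (h (r (h (t) (t) (s)) (q (t)) (g (t) (f (t) (t)))) (q (q (t))) (g (r (s) (t) (s)) (r (s) (t) (s))))))  →  (m (h (q (t)) (t) (h (r (h (t) (t) (s)) (q (t)) (g (t) (t))) (q (q (t))) (g (r (s) (t) (s)) (r (s) (t) (s))))))
normal form: (m (h (q (t)) (t) (h (r (h (t) (t) (s)) (q (t)) (g (t) (t))) (q (q (t))) (g (r (s) (t) (s)) (r (s) (t) (s))))))


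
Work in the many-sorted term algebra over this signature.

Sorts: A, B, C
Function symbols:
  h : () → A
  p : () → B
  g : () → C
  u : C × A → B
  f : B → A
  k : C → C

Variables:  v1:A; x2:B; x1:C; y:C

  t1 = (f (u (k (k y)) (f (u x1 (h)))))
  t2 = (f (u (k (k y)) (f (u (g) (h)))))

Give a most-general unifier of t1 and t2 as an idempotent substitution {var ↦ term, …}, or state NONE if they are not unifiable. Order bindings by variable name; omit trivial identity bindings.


{x1 ↦ (g)}


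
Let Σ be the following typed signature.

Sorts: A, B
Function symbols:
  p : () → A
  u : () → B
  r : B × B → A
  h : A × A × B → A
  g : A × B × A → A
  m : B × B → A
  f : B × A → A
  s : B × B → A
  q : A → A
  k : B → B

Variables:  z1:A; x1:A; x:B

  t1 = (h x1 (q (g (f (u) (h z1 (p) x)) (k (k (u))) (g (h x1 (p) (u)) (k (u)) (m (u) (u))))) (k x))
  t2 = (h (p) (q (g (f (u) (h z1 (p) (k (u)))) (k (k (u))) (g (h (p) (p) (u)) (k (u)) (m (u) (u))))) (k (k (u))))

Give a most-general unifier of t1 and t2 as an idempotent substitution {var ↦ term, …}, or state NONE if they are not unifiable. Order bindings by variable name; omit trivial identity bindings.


{x ↦ (k (u)), x1 ↦ (p)}


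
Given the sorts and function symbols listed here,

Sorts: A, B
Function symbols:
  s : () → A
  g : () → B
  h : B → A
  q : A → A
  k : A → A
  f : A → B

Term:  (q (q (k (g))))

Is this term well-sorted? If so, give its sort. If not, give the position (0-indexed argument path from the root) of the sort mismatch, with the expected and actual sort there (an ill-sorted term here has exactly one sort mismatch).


ill-sorted at position [0, 0, 0]: expected A, got B

      (g) : B
    (k (g)) : ✗ arg 0 at [0, 0, 0] has sort B, expected A


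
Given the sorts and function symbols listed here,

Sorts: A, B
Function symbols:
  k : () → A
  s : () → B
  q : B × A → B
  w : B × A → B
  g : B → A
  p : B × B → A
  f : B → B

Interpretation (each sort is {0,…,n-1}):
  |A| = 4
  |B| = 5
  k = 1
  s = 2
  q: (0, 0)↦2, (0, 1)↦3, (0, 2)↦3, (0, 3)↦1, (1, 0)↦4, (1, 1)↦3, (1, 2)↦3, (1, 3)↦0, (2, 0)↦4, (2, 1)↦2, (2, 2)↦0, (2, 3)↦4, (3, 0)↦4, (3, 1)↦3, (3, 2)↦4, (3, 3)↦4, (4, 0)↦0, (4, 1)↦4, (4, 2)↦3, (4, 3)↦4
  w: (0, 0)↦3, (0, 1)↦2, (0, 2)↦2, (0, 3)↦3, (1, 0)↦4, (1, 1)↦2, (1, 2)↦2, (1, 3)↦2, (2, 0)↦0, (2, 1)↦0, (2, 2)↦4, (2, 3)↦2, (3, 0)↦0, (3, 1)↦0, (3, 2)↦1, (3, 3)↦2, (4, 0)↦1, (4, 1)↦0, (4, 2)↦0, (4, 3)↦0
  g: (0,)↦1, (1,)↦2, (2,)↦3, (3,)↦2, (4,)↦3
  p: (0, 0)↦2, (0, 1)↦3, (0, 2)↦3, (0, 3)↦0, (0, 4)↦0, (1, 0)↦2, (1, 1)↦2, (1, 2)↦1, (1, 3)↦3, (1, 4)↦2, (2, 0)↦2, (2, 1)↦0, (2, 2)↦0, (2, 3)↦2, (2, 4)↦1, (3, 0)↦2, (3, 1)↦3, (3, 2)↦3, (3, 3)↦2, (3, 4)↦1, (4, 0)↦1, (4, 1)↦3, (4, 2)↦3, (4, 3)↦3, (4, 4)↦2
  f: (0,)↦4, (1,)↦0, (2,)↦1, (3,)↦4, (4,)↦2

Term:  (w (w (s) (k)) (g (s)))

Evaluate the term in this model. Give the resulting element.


  s = 2
  k = 1
  (w (s) (k)) = w(2, 1) = 0
  s = 2
  (g (s)) = g(2,) = 3
  (w (w (s) (k)) (g (s))) = w(0, 3) = 3

value = 3


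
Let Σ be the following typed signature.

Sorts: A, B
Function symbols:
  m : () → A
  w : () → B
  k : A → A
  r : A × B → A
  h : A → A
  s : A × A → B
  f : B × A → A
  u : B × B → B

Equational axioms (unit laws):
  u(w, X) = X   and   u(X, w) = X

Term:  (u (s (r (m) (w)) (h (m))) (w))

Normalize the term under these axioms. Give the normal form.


1. (u (s (r (m) (w)) (h (m))) (w))  →  (s (r (m) (w)) (h (m)))

normal form = (s (r (m) (w)) (h (m)))


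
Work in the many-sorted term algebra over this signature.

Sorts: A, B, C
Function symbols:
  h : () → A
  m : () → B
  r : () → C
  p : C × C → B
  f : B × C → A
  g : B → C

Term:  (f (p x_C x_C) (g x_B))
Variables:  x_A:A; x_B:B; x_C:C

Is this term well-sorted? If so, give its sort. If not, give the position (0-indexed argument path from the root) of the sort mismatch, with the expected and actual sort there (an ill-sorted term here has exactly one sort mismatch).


well-sorted; sort = A

    x_C : C
    x_C : C
  (p x_C x_C) : B
    x_B : B
  (g x_B) : C
(f (p x_C x_C) (g x_B)) : A


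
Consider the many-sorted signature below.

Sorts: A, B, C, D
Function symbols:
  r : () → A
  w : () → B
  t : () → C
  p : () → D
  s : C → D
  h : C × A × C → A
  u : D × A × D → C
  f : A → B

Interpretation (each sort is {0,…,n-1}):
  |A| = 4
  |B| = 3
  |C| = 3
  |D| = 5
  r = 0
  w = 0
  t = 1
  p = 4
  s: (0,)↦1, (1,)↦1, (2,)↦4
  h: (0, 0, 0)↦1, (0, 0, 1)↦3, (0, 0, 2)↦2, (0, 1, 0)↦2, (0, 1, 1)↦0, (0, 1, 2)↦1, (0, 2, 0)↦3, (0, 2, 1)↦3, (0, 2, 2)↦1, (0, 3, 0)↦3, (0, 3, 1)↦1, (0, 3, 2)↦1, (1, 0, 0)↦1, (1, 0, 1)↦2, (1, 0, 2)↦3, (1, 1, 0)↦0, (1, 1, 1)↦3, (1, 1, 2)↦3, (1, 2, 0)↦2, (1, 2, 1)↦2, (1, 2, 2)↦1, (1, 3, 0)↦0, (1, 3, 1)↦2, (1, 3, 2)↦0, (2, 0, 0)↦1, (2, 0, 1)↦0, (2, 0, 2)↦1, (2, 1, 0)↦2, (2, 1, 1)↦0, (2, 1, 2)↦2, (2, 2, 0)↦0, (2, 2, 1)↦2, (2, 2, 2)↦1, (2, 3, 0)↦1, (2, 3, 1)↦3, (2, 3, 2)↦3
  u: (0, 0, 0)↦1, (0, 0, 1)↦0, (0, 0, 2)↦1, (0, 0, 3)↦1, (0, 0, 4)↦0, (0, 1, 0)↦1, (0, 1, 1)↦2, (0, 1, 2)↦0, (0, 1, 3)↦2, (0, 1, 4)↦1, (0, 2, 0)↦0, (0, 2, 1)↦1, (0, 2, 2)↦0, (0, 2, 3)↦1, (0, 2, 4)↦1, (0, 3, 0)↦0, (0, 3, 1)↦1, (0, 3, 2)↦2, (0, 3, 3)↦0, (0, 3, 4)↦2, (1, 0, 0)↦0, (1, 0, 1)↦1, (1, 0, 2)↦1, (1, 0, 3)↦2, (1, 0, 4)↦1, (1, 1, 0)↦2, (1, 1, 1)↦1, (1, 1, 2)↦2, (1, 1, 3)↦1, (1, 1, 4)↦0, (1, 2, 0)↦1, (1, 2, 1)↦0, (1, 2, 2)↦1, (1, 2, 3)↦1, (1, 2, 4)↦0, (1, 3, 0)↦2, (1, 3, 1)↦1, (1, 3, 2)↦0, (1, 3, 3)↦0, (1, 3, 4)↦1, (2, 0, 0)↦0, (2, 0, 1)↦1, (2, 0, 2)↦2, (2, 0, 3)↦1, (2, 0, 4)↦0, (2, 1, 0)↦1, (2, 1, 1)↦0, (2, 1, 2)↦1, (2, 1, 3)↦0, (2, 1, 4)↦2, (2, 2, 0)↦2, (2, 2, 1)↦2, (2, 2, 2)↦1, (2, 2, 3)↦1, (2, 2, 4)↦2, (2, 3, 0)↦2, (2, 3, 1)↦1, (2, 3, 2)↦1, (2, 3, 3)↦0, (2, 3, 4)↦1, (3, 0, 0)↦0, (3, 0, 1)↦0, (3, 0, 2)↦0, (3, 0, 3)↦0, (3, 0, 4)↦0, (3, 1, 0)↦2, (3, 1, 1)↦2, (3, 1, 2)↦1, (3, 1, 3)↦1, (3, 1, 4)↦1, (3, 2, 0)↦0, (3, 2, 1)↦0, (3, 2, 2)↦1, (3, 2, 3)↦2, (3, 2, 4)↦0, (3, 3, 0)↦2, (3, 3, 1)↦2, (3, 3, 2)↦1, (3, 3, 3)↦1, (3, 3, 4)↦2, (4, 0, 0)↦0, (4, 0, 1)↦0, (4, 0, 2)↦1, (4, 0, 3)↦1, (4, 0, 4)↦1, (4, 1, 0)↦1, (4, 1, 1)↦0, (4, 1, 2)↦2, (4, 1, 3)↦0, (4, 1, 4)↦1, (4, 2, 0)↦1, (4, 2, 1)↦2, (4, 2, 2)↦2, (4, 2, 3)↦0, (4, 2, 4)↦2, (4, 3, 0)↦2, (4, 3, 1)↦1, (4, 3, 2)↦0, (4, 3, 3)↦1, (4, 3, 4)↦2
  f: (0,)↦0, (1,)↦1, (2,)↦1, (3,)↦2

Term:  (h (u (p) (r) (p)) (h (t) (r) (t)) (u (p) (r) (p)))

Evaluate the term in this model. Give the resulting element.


value = 2

  p = 4
  r = 0
  p = 4
  (u (p) (r) (p)) = u(4, 0, 4) = 1
  t = 1
  r = 0
  t = 1
  (h (t) (r) (t)) = h(1, 0, 1) = 2
  p = 4
  r = 0
  p = 4
  (u (p) (r) (p)) = u(4, 0, 4) = 1
  (h (u (p) (r) (p)) (h (t) (r) (t)) (u (p) (r) (p))) = h(1, 2, 1) = 2


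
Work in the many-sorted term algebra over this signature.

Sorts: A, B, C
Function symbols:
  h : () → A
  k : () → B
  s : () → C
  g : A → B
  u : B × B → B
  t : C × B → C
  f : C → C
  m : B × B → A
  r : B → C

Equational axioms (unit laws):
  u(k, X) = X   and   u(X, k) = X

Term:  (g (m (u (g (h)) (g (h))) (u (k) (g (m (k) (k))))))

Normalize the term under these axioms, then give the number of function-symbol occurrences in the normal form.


size = 11

1. (g (m (u (g (h)) (g (h))) (u (k) (g (m (k) (k))))))  →  (g (m (u (g (h)) (g (h))) (g (m (k) (k)))))
normal form: (g (m (u (g (h)) (g (h))) (g (m (k) (k)))))


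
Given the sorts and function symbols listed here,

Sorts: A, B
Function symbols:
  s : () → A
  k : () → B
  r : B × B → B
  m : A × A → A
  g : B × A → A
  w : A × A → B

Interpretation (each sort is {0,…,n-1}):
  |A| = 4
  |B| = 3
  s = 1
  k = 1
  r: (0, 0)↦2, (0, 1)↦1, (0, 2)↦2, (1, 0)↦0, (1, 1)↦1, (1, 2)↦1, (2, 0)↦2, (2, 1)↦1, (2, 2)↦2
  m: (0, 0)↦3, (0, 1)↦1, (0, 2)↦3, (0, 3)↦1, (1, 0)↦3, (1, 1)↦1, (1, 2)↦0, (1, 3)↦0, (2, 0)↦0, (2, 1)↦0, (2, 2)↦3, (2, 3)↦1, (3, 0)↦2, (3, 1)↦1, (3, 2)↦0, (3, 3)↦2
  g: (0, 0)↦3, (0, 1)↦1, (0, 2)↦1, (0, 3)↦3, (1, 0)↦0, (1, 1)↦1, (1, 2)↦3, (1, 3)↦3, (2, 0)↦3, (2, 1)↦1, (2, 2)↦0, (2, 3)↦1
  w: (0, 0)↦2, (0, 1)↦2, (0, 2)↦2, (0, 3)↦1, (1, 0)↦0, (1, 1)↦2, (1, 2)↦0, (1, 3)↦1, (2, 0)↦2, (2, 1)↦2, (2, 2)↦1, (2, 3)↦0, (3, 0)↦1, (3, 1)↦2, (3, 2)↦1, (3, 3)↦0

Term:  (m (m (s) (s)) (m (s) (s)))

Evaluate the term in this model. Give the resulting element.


value = 1

  s = 1
  s = 1
  (m (s) (s)) = m(1, 1) = 1
  s = 1
  s = 1
  (m (s) (s)) = m(1, 1) = 1
  (m (m (s) (s)) (m (s) (s))) = m(1, 1) = 1


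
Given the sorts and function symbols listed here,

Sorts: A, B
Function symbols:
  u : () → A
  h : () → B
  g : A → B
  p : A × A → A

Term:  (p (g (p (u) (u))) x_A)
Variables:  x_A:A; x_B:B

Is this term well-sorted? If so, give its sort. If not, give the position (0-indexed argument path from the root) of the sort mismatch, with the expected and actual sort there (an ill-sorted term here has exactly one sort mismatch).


      (u) : A
      (u) : A
    (p (u) (u)) : A
  (g (p (u) (u))) : B
  x_A : A
(p (g (p (u) (u))) x_A) : ✗ arg 0 at [0] has sort B, expected A

ill-sorted at position [0]: expected A, got B


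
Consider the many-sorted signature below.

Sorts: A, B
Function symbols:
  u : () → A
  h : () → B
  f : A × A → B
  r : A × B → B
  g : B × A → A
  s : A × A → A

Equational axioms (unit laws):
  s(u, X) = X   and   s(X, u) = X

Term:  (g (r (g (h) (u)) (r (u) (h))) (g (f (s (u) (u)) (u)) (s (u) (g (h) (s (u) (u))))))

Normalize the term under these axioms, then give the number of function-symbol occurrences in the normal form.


1. (g (r (g (h) (u)) (r (u) (h))) (g (f (s (u) (u)) (u)) (s (u) (g (h) (s (u) (u))))))  →  (g (r (g (h) (u)) (r (u) (h))) (g (f (u) (u)) (s (u) (g (h) (s (u) (u))))))
2. (g (r (g (h) (u)) (r (u) (h))) (g (f (u) (u)) (s (u) (g (h) (s (u) (u))))))  →  (g (r (g (h) (u)) (r (u) (h))) (g (f (u) (u)) (g (h) (s (u) (u)))))
3. (g (r (g (h) (u)) (r (u) (h))) (g (f (u) (u)) (g (h) (s (u) (u)))))  →  (g (r (g (h) (u)) (r (u) (h))) (g (f (u) (u)) (g (h) (u))))
normal form: (g (r (g (h) (u)) (r (u) (h))) (g (f (u) (u)) (g (h) (u))))

size = 15


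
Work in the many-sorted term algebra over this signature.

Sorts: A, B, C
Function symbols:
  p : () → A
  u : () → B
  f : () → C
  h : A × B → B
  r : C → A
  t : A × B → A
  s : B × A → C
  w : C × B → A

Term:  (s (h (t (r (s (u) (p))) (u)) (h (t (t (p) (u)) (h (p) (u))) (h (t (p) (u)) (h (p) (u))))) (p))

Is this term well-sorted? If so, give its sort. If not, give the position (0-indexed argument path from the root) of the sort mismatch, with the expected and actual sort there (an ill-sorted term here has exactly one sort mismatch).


          (u) : B
          (p) : A
        (s (u) (p)) : C
      (r (s (u) (p))) : A
      (u) : B
    (t (r (s (u) (p))) (u)) : A
          (p) : A
          (u) : B
        (t (p) (u)) : A
          (p) : A
          (u) : B
        (h (p) (u)) : B
      (t (t (p) (u)) (h (p) (u))) : A
          (p) : A
          (u) : B
        (t (p) (u)) : A
          (p) : A
          (u) : B
        (h (p) (u)) : B
      (h (t (p) (u)) (h (p) (u))) : B
    (h (t (t (p) (u)) (h (p) (u))) (h (t (p) (u)) (h (p) (u)))) : B
  (h (t (r (s (u) (p))) (u)) (h (t (t (p) (u)) (h (p) (u))) (h (t (p) (u)) (h (p) (u))))) : B
  (p) : A
(s (h (t (r (s (u) (p))) (u)) (h (t (t (p) (u)) (h (p) (u))) (h (t (p) (u)) (h (p) (u))))) (p)) : C

well-sorted; sort = C


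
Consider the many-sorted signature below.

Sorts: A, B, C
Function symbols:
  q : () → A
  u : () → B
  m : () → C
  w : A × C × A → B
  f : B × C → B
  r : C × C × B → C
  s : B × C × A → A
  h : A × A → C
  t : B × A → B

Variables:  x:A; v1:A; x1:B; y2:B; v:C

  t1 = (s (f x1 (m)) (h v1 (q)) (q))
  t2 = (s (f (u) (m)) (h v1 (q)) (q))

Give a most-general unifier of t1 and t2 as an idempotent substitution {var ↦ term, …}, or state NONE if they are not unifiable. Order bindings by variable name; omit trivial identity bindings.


{x1 ↦ (u)}


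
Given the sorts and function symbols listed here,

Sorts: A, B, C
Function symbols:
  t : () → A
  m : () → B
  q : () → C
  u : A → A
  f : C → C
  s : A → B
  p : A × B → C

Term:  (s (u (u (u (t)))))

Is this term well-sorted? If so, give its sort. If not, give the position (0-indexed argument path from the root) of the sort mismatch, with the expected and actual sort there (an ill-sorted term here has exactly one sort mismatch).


well-sorted; sort = B

        (t) : A
      (u (t)) : A
    (u (u (t))) : A
  (u (u (u (t)))) : A
(s (u (u (u (t))))) : B


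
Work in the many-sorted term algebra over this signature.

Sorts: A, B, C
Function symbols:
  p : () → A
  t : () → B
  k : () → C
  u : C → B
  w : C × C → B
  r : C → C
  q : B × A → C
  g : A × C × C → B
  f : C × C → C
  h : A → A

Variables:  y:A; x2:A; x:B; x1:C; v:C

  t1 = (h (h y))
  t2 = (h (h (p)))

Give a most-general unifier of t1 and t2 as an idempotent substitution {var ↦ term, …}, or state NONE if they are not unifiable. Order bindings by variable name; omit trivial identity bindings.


{y ↦ (p)}


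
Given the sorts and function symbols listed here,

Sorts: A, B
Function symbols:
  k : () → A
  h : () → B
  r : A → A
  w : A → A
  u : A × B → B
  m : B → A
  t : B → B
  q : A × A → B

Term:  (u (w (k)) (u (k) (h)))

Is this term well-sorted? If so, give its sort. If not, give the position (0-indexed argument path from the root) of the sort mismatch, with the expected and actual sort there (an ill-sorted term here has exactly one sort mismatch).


    (k) : A
  (w (k)) : A
    (k) : A
    (h) : B
  (u (k) (h)) : B
(u (w (k)) (u (k) (h))) : B

well-sorted; sort = B


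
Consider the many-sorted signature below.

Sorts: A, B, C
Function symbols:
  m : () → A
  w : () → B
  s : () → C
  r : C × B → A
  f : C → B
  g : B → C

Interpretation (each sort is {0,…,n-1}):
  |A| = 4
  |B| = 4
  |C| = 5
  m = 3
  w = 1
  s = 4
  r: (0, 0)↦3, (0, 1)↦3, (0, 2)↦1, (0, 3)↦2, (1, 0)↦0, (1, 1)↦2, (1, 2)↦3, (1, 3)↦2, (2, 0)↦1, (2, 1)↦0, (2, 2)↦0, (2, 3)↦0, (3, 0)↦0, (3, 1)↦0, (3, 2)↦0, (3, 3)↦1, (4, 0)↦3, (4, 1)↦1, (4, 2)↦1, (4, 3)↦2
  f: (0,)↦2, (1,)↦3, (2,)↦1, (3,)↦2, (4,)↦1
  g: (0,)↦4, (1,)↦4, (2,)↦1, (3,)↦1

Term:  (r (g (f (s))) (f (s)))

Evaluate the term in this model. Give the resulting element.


value = 1

  s = 4
  (f (s)) = f(4,) = 1
  (g (f (s))) = g(1,) = 4
  s = 4
  (f (s)) = f(4,) = 1
  (r (g (f (s))) (f (s))) = r(4, 1) = 1


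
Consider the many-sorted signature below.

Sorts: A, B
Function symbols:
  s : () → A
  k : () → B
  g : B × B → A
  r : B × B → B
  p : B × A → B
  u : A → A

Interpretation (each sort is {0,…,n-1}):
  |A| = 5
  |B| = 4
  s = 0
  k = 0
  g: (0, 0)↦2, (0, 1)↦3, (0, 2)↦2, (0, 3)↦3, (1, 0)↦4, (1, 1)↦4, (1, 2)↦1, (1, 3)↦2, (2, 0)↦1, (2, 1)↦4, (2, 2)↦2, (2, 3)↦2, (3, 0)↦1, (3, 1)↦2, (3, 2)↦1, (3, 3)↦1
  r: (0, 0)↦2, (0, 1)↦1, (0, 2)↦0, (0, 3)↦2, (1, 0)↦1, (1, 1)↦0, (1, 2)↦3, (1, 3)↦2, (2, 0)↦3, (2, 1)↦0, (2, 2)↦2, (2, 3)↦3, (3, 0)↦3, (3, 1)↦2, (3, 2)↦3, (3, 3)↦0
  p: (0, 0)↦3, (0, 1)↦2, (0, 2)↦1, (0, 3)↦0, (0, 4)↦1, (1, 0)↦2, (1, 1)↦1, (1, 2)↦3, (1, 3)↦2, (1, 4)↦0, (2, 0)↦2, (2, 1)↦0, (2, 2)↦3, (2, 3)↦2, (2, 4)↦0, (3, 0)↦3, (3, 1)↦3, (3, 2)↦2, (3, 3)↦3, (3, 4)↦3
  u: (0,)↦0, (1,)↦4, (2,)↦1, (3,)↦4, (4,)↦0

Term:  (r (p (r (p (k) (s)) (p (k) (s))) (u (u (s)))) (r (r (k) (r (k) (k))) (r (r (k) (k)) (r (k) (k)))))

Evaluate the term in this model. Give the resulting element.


  k = 0
  s = 0
  (p (k) (s)) = p(0, 0) = 3
  k = 0
  s = 0
  (p (k) (s)) = p(0, 0) = 3
  (r (p (k) (s)) (p (k) (s))) = r(3, 3) = 0
  s = 0
  (u (s)) = u(0,) = 0
  (u (u (s))) = u(0,) = 0
  (p (r (p (k) (s)) (p (k) (s))) (u (u (s)))) = p(0, 0) = 3
  k = 0
  k = 0
  k = 0
  (r (k) (k)) = r(0, 0) = 2
  (r (k) (r (k) (k))) = r(0, 2) = 0
  k = 0
  k = 0
  (r (k) (k)) = r(0, 0) = 2
  k = 0
  k = 0
  (r (k) (k)) = r(0, 0) = 2
  (r (r (k) (k)) (r (k) (k))) = r(2, 2) = 2
  (r (r (k) (r (k) (k))) (r (r (k) (k)) (r (k) (k)))) = r(0, 2) = 0
  (r (p (r (p (k) (s)) (p (k) (s))) (u (u (s)))) (r (r (k) (r (k) (k))) (r (r (k) (k)) (r (k) (k))))) = r(3, 0) = 3

value = 3
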